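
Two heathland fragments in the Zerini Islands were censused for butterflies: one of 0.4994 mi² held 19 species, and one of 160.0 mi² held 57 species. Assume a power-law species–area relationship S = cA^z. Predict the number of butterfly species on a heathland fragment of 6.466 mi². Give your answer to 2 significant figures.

31

z = ln(57/19) / ln(160/0.4994) = 1.0986 / 5.7695 = 0.1904
c = 19 / 0.4994^0.1904 = 19 / 0.8762 = 21.69
S₃ = 21.69 × 6.466^0.1904 = 21.69 × 1.427 ≈ 30.94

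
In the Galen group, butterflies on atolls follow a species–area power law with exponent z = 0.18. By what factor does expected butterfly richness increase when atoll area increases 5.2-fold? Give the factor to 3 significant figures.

1.35

S₂/S₁ = (A₂/A₁)^z = 5.2^0.18
ln(S₂/S₁) = 0.18 × ln 5.2 = 0.18 × 1.6487 = 0.2968
S₂/S₁ = e^0.2968 ≈ 1.345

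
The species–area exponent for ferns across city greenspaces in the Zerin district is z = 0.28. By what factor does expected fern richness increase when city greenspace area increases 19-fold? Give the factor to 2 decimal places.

2.28

S₂/S₁ = (A₂/A₁)^z = 19^0.28
ln(S₂/S₁) = 0.28 × ln 19 = 0.28 × 2.9444 = 0.8244
S₂/S₁ = e^0.8244 ≈ 2.281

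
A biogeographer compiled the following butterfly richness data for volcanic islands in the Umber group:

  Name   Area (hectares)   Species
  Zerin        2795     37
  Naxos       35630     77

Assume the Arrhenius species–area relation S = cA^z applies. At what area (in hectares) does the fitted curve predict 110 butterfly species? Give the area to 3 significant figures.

123000 hectares

z = ln(77/37) / ln(35630/2795) = 0.7329 / 2.5454 = 0.2879
c = 37 / 2795^0.2879 = 37 / 9.825 = 3.766
A = (110/3.766)^(1/0.2879) ⇒ ln A = ln(29.21)/0.2879 = 11.7197
A = e^11.7197 ≈ 122970 hectares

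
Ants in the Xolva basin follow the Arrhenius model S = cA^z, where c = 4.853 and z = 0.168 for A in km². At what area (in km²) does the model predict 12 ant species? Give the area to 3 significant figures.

219 km²

12 = 4.853 × A^0.168  ⇒  A^0.168 = 12/4.853 = 2.473
ln A = ln(2.473) / 0.168 = 0.9053 / 0.168 = 5.3887
A = e^5.3887 ≈ 218.9 km²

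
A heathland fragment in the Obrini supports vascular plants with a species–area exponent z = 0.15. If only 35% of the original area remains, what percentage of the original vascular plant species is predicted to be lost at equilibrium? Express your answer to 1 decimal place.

14.6%

S_new/S_old = (A_new/A_old)^z = 0.35^0.15
= exp(0.15 × ln 0.35) = exp(0.15 × -1.0498) = exp(-0.1575) ≈ 0.8543
Fraction lost = 1 − 0.8543 = 0.1457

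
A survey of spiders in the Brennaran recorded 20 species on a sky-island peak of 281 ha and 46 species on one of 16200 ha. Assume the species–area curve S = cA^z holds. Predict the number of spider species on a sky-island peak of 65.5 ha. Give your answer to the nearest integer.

15

z = ln(46/20) / ln(16200/281) = 0.8329 / 4.0544 = 0.2054
c = 20 / 281^0.2054 = 20 / 3.185 = 6.28
S₃ = 6.28 × 65.5^0.2054 = 6.28 × 2.361 ≈ 14.83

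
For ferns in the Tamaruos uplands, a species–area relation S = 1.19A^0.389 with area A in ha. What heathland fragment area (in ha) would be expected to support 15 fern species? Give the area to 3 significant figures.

675 ha

15 = 1.19 × A^0.389  ⇒  A^0.389 = 15/1.19 = 12.61
ln A = ln(12.61) / 0.389 = 2.5341 / 0.389 = 6.5144
A = e^6.5144 ≈ 674.8 ha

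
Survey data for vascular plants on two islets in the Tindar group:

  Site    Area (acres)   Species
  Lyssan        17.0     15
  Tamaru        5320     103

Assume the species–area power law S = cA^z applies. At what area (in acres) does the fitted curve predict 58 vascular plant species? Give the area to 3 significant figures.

z = ln(103/15) / ln(5320/17) = 1.9267 / 5.7460 = 0.3353
c = 15 / 17^0.3353 = 15 / 2.586 = 5.801
A = (58/5.801)^(1/0.3353) ⇒ ln A = ln(9.998)/0.3353 = 6.8665
A = e^6.8665 ≈ 959.6 acres

960 acres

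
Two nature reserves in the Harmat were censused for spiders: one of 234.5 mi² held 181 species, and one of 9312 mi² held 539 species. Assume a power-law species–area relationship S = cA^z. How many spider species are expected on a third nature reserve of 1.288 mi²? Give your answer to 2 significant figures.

z = ln(539/181) / ln(9312/234.5) = 1.0912 / 3.6816 = 0.2964
c = 181 / 234.5^0.2964 = 181 / 5.041 = 35.91
S₃ = 35.91 × 1.288^0.2964 = 35.91 × 1.078 ≈ 38.7

39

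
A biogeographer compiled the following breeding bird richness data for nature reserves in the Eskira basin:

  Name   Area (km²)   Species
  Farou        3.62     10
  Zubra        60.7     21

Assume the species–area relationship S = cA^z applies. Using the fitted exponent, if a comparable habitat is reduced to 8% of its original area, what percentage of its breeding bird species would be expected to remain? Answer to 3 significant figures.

51.4%

z = ln(21/10) / ln(60.7/3.62) = 0.7419 / 2.8195 = 0.2631
S_new/S_old = (A_new/A_old)^z = 0.08^0.2631 = exp(0.2631 × -2.5257) = 0.5145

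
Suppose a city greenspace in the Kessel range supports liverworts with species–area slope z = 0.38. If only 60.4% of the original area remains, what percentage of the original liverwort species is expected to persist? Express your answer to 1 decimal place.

82.6%

S_new/S_old = (A_new/A_old)^z = 0.604^0.38
= exp(0.38 × ln 0.604) = exp(0.38 × -0.5042) = exp(-0.1916) ≈ 0.8256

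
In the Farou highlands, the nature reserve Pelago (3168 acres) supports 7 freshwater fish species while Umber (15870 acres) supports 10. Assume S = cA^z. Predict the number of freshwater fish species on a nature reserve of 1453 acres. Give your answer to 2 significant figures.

5.9

z = ln(10/7) / ln(15870/3168) = 0.3567 / 1.6113 = 0.2214
c = 7 / 3168^0.2214 = 7 / 5.955 = 1.175
S₃ = 1.175 × 1453^0.2214 = 1.175 × 5.012 ≈ 5.891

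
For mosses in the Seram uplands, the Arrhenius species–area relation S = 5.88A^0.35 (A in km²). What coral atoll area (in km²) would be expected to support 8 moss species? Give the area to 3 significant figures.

2.41 km²

8 = 5.88 × A^0.35  ⇒  A^0.35 = 8/5.88 = 1.361
ln A = ln(1.361) / 0.35 = 0.3079 / 0.35 = 0.8797
A = e^0.8797 ≈ 2.41 km²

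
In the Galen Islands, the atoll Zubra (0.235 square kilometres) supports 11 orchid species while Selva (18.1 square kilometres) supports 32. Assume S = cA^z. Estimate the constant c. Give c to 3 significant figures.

15.7

z = ln(S₂/S₁) / ln(A₂/A₁) = ln(32/11) / ln(18.1/0.235) = 1.0678 / 4.3441 = 0.2458
c = S₁ / A₁^z = 11 / 0.235^0.2458 = 11 / 0.7005 = 15.7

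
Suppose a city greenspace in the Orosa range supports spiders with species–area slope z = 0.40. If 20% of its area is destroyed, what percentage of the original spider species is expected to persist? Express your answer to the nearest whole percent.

S_new/S_old = (A_new/A_old)^z = 0.8^0.4
= exp(0.4 × ln 0.8) = exp(0.4 × -0.2231) = exp(-0.0893) ≈ 0.9146

91%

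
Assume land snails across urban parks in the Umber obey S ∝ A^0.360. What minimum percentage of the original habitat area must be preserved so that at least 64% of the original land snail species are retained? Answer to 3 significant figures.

28.9%

Need (A_new/A_old)^0.36 = 0.64, so A_new/A_old = 0.64^(1/0.36) = 0.64^2.778
ln(A_new/A_old) = ln 0.64 / 0.36 = -0.4463 / 0.36 = -1.2397
A_new/A_old = e^-1.2397 ≈ 0.2895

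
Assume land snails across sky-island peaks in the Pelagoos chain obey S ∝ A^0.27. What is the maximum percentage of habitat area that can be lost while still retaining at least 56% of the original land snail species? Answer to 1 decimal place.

Need (A_new/A_old)^0.27 = 0.56, so A_new/A_old = 0.56^(1/0.27) = 0.56^3.704
ln(A_new/A_old) = ln 0.56 / 0.27 = -0.5798 / 0.27 = -2.1475
A_new/A_old = e^-2.1475 ≈ 0.1168
Fraction that can be lost = 1 − 0.1168 = 0.8832

88.3%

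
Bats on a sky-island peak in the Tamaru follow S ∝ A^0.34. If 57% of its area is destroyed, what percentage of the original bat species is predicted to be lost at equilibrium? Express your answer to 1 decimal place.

24.9%

S_new/S_old = (A_new/A_old)^z = 0.43^0.34
= exp(0.34 × ln 0.43) = exp(0.34 × -0.8440) = exp(-0.2869) ≈ 0.7505
Fraction lost = 1 − 0.7505 = 0.2495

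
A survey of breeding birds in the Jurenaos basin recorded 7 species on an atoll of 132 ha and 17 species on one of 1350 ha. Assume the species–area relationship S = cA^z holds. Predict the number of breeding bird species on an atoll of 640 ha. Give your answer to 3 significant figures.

12.8

z = ln(17/7) / ln(1350/132) = 0.8873 / 2.3251 = 0.3816
c = 7 / 132^0.3816 = 7 / 6.446 = 1.086
S₃ = 1.086 × 640^0.3816 = 1.086 × 11.77 ≈ 12.79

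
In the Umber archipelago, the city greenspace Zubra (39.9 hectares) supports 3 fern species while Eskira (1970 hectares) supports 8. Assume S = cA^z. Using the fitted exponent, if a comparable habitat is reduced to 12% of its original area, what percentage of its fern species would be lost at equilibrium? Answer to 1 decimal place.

z = ln(8/3) / ln(1970/39.9) = 0.9808 / 3.8994 = 0.2515
S_new/S_old = (A_new/A_old)^z = 0.12^0.2515 = exp(0.2515 × -2.1203) = 0.5867
Fraction lost = 1 − 0.5867 = 0.4133

41.3%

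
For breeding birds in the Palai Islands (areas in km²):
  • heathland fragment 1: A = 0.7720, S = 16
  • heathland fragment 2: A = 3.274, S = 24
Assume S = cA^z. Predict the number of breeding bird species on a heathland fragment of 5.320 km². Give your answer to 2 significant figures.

z = ln(24/16) / ln(3.274/0.772) = 0.4055 / 1.4448 = 0.2806
c = 16 / 0.772^0.2806 = 16 / 0.93 = 17.21
S₃ = 17.21 × 5.32^0.2806 = 17.21 × 1.599 ≈ 27.5

28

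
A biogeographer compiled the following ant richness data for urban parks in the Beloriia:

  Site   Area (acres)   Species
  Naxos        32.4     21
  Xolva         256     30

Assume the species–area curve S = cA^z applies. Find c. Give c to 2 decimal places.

z = ln(S₂/S₁) / ln(A₂/A₁) = ln(30/21) / ln(256/32.4) = 0.3567 / 2.0670 = 0.1726
c = S₁ / A₁^z = 21 / 32.4^0.1726 = 21 / 1.822 = 11.52

11.52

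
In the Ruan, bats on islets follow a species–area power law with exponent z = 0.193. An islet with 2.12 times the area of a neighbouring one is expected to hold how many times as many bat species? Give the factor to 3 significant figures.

S₂/S₁ = (A₂/A₁)^z = 2.12^0.193
ln(S₂/S₁) = 0.193 × ln 2.12 = 0.193 × 0.7514 = 0.1450
S₂/S₁ = e^0.1450 ≈ 1.156

1.16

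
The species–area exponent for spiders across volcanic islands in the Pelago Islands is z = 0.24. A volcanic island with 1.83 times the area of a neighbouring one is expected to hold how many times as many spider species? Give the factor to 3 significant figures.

1.16

S₂/S₁ = (A₂/A₁)^z = 1.83^0.24
ln(S₂/S₁) = 0.24 × ln 1.83 = 0.24 × 0.6043 = 0.1450
S₂/S₁ = e^0.1450 ≈ 1.156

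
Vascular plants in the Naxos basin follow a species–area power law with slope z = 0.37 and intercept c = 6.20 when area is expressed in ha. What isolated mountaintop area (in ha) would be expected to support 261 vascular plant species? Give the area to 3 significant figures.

261 = 6.2 × A^0.37  ⇒  A^0.37 = 261/6.2 = 42.1
ln A = ln(42.1) / 0.37 = 3.7400 / 0.37 = 10.1080
A = e^10.1080 ≈ 24539 ha

24500 ha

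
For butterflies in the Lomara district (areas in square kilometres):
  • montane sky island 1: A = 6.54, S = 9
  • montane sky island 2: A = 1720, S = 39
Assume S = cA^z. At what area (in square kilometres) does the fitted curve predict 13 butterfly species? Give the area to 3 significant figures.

26.5 square kilometres

z = ln(39/9) / ln(1720/6.54) = 1.4663 / 5.5721 = 0.2632
c = 9 / 6.54^0.2632 = 9 / 1.639 = 5.491
A = (13/5.491)^(1/0.2632) ⇒ ln A = ln(2.368)/0.2632 = 3.2753
A = e^3.2753 ≈ 26.45 square kilometres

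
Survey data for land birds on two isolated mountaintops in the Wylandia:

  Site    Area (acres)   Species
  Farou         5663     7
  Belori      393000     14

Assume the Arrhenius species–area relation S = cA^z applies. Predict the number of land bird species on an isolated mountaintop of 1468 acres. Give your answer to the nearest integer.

6

z = ln(14/7) / ln(393000/5663) = 0.6931 / 4.2399 = 0.1635
c = 7 / 5663^0.1635 = 7 / 4.107 = 1.704
S₃ = 1.704 × 1468^0.1635 = 1.704 × 3.294 ≈ 5.614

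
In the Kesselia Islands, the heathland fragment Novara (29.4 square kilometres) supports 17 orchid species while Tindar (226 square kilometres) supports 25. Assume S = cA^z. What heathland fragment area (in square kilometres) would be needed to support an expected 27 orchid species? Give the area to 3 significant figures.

z = ln(25/17) / ln(226/29.4) = 0.3857 / 2.0395 = 0.1891
c = 17 / 29.4^0.1891 = 17 / 1.895 = 8.97
A = (27/8.97)^(1/0.1891) ⇒ ln A = ln(3.01)/0.1891 = 5.8275
A = e^5.8275 ≈ 339.5 square kilometres

340 square kilometres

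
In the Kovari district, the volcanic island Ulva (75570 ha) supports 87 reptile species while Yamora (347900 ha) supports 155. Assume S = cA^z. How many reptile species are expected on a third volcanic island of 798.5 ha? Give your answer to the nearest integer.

z = ln(155/87) / ln(347900/75570) = 0.5775 / 1.5269 = 0.3782
c = 87 / 75570^0.3782 = 87 / 70.01 = 1.243
S₃ = 1.243 × 798.5^0.3782 = 1.243 × 12.52 ≈ 15.56

16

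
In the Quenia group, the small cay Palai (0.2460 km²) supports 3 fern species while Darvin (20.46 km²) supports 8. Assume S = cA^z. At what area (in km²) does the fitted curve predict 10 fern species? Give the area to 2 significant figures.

56 km²

z = ln(8/3) / ln(20.46/0.246) = 0.9808 / 4.4209 = 0.2219
c = 3 / 0.246^0.2219 = 3 / 0.7326 = 4.095
A = (10/4.095)^(1/0.2219) ⇒ ln A = ln(2.442)/0.2219 = 4.0242
A = e^4.0242 ≈ 55.94 km²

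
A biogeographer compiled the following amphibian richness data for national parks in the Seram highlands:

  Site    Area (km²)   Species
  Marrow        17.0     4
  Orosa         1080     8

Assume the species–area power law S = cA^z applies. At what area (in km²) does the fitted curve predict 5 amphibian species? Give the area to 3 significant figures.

64.7 km²

z = ln(8/4) / ln(1080/17) = 0.6931 / 4.1515 = 0.1670
c = 4 / 17^0.1670 = 4 / 1.605 = 2.492
A = (5/2.492)^(1/0.1670) ⇒ ln A = ln(2.006)/0.1670 = 4.1697
A = e^4.1697 ≈ 64.7 km²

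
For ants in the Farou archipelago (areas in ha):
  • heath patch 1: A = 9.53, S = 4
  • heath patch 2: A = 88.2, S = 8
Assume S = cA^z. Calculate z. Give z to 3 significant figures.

Taking logs: ln S = ln c + z ln A, so z = (ln S₂ − ln S₁)/(ln A₂ − ln A₁).
z = ln(8/4) / ln(88.2/9.53) = ln(2) / ln(9.255) = 0.6931 / 2.2252 = 0.3115

0.312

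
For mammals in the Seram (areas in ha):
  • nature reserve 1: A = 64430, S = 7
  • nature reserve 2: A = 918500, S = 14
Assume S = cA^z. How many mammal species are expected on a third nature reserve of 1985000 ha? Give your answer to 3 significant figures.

17.1

z = ln(14/7) / ln(918500/64430) = 0.6931 / 2.6572 = 0.2609
c = 7 / 64430^0.2609 = 7 / 17.97 = 0.3896
S₃ = 0.3896 × 1985000^0.2609 = 0.3896 × 43.94 ≈ 17.12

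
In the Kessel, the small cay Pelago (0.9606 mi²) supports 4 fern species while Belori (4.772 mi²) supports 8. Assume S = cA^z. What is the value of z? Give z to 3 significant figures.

Taking logs: ln S = ln c + z ln A, so z = (ln S₂ − ln S₁)/(ln A₂ − ln A₁).
z = ln(8/4) / ln(4.772/0.9606) = ln(2) / ln(4.968) = 0.6931 / 1.6030 = 0.4324

0.432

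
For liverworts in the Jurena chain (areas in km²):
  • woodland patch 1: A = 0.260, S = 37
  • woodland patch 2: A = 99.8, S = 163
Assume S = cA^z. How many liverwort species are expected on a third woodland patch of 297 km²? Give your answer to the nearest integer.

214

z = ln(163/37) / ln(99.8/0.26) = 1.4828 / 5.9502 = 0.2492
c = 37 / 0.26^0.2492 = 37 / 0.7148 = 51.76
S₃ = 51.76 × 297^0.2492 = 51.76 × 4.133 ≈ 213.9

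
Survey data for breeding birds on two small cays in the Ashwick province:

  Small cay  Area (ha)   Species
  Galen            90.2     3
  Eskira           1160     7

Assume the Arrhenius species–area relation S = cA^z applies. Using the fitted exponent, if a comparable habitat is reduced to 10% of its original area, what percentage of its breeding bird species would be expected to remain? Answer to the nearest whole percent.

z = ln(7/3) / ln(1160/90.2) = 0.8473 / 2.5541 = 0.3317
S_new/S_old = (A_new/A_old)^z = 0.1^0.3317 = exp(0.3317 × -2.3026) = 0.4659

47%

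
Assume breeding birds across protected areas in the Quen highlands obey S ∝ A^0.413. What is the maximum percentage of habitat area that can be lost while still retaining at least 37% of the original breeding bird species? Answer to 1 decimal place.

Need (A_new/A_old)^0.413 = 0.37, so A_new/A_old = 0.37^(1/0.413) = 0.37^2.421
ln(A_new/A_old) = ln 0.37 / 0.413 = -0.9943 / 0.413 = -2.4074
A_new/A_old = e^-2.4074 ≈ 0.09005
Fraction that can be lost = 1 − 0.09005 = 0.91

91.0%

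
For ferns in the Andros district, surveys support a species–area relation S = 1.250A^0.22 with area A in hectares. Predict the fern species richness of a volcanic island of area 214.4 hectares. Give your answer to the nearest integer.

S = 1.25 × 214.4^0.22
ln S = ln 1.25 + 0.22 × ln 214.4 = 0.2231 + 0.22 × 5.3678 = 1.4041
S = e^1.4041 ≈ 4.072

4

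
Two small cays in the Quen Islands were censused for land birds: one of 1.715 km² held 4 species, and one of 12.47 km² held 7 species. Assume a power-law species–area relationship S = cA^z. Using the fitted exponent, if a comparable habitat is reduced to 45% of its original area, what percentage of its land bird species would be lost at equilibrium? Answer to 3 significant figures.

z = ln(7/4) / ln(12.47/1.715) = 0.5596 / 1.9839 = 0.2821
S_new/S_old = (A_new/A_old)^z = 0.45^0.2821 = exp(0.2821 × -0.7985) = 0.7983
Fraction lost = 1 − 0.7983 = 0.2017

20.2%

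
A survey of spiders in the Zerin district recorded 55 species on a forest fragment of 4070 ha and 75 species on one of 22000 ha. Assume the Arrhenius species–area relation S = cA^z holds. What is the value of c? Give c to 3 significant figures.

11.9

z = ln(S₂/S₁) / ln(A₂/A₁) = ln(75/55) / ln(22000/4070) = 0.3102 / 1.6874 = 0.1838
c = S₁ / A₁^z = 55 / 4070^0.1838 = 55 / 4.608 = 11.94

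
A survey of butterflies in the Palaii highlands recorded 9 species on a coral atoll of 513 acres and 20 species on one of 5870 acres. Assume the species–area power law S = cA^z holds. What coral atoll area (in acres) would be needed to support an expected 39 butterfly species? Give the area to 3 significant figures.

z = ln(20/9) / ln(5870/513) = 0.7985 / 2.4373 = 0.3276
c = 9 / 513^0.3276 = 9 / 7.725 = 1.165
A = (39/1.165)^(1/0.3276) ⇒ ln A = ln(33.47)/0.3276 = 10.7161
A = e^10.7161 ≈ 45074 acres

45100 acres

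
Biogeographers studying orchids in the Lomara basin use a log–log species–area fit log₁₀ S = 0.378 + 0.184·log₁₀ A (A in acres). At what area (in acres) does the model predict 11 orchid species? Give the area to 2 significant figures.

4000 acres

11 = 2.388 × A^0.184  ⇒  A^0.184 = 11/2.388 = 4.607
ln A = ln(4.607) / 0.184 = 1.5275 / 0.184 = 8.3017
A = e^8.3017 ≈ 4031 acres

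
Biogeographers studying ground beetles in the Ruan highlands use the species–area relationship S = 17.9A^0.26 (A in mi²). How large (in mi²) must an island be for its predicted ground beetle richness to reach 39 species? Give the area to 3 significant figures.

20.0 mi²

39 = 17.9 × A^0.26  ⇒  A^0.26 = 39/17.9 = 2.179
ln A = ln(2.179) / 0.26 = 0.7788 / 0.26 = 2.9952
A = e^2.9952 ≈ 19.99 mi²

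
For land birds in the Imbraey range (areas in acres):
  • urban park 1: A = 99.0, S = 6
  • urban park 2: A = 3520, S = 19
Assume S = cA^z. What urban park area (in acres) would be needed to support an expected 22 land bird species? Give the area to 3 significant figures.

5540 acres

z = ln(19/6) / ln(3520/99) = 1.1527 / 3.5711 = 0.3228
c = 6 / 99^0.3228 = 6 / 4.407 = 1.361
A = (22/1.361)^(1/0.3228) ⇒ ln A = ln(16.16)/0.3228 = 8.6204
A = e^8.6204 ≈ 5544 acres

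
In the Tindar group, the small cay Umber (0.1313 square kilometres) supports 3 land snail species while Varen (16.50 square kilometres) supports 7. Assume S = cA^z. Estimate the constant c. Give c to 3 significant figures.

z = ln(S₂/S₁) / ln(A₂/A₁) = ln(7/3) / ln(16.5/0.1313) = 0.8473 / 4.8336 = 0.1753
c = S₁ / A₁^z = 3 / 0.1313^0.1753 = 3 / 0.7005 = 4.282

4.28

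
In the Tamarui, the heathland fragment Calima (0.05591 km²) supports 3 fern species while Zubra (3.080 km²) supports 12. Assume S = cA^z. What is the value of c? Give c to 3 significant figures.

8.13

z = ln(S₂/S₁) / ln(A₂/A₁) = ln(12/3) / ln(3.08/0.05591) = 1.3863 / 4.0089 = 0.3458
c = S₁ / A₁^z = 3 / 0.05591^0.3458 = 3 / 0.3689 = 8.133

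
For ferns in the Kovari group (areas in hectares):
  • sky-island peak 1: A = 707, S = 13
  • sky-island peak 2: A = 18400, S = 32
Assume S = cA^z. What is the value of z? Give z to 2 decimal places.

Taking logs: ln S = ln c + z ln A, so z = (ln S₂ − ln S₁)/(ln A₂ − ln A₁).
z = ln(32/13) / ln(18400/707) = ln(2.462) / ln(26.03) = 0.9008 / 3.2591 = 0.2764

0.28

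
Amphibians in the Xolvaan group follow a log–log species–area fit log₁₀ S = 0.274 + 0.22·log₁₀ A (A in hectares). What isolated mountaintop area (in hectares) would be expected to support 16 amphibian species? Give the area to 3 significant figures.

16 = 1.879 × A^0.22  ⇒  A^0.22 = 16/1.879 = 8.514
ln A = ln(8.514) / 0.22 = 2.1417 / 0.22 = 9.7349
A = e^9.7349 ≈ 16897 hectares

16900 hectares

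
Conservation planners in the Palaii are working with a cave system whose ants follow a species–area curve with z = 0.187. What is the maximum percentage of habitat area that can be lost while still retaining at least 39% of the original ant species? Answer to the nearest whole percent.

99%

Need (A_new/A_old)^0.187 = 0.39, so A_new/A_old = 0.39^(1/0.187) = 0.39^5.348
ln(A_new/A_old) = ln 0.39 / 0.187 = -0.9416 / 0.187 = -5.0353
A_new/A_old = e^-5.0353 ≈ 0.006504
Fraction that can be lost = 1 − 0.006504 = 0.9935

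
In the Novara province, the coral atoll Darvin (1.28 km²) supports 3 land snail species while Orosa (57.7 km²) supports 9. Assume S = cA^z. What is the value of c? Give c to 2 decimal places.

z = ln(S₂/S₁) / ln(A₂/A₁) = ln(9/3) / ln(57.7/1.28) = 1.0986 / 3.8084 = 0.2885
c = S₁ / A₁^z = 3 / 1.28^0.2885 = 3 / 1.074 = 2.794

2.79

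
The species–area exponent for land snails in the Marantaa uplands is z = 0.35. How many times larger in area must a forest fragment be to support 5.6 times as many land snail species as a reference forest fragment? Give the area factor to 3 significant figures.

(A₂/A₁)^0.35 = 5.6, so A₂/A₁ = 5.6^(1/0.35) = 5.6^2.857
ln(A₂/A₁) = ln 5.6 / 0.35 = 1.7228 / 0.35 = 4.9222
A₂/A₁ = e^4.9222 ≈ 137.3

137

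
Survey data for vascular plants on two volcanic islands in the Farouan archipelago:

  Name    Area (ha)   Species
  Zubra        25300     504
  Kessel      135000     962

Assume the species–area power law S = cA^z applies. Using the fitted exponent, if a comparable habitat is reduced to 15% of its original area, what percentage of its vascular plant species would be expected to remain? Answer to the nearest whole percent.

z = ln(962/504) / ln(135000/25300) = 0.6464 / 1.6745 = 0.3861
S_new/S_old = (A_new/A_old)^z = 0.15^0.3861 = exp(0.3861 × -1.8971) = 0.4808

48%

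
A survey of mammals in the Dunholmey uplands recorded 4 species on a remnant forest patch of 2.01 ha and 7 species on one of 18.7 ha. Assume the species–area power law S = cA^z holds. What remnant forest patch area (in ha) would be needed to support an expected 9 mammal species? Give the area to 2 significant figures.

z = ln(7/4) / ln(18.7/2.01) = 0.5596 / 2.2304 = 0.2509
c = 4 / 2.01^0.2509 = 4 / 1.191 = 3.357
A = (9/3.357)^(1/0.2509) ⇒ ln A = ln(2.681)/0.2509 = 3.9302
A = e^3.9302 ≈ 50.91 ha

51 ha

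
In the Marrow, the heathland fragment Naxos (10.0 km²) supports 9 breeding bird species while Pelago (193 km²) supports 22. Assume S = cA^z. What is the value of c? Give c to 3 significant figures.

4.49

z = ln(S₂/S₁) / ln(A₂/A₁) = ln(22/9) / ln(193/10) = 0.8938 / 2.9601 = 0.3020
c = S₁ / A₁^z = 9 / 10^0.3020 = 9 / 2.004 = 4.49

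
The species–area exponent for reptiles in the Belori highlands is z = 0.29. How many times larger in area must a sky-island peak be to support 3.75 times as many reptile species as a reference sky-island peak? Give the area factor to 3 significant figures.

(A₂/A₁)^0.29 = 3.75, so A₂/A₁ = 3.75^(1/0.29) = 3.75^3.448
ln(A₂/A₁) = ln 3.75 / 0.29 = 1.3218 / 0.29 = 4.5578
A₂/A₁ = e^4.5578 ≈ 95.37

95.4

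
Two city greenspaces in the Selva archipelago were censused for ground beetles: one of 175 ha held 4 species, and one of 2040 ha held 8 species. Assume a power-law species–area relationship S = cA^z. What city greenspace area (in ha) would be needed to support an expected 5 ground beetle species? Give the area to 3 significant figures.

z = ln(8/4) / ln(2040/175) = 0.6931 / 2.4559 = 0.2822
c = 4 / 175^0.2822 = 4 / 4.296 = 0.9311
A = (5/0.9311)^(1/0.2822) ⇒ ln A = ln(5.37)/0.2822 = 5.9554
A = e^5.9554 ≈ 385.8 ha

386 ha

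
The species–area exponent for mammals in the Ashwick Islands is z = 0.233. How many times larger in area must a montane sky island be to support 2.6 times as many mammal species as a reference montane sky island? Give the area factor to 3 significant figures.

60.4

(A₂/A₁)^0.233 = 2.6, so A₂/A₁ = 2.6^(1/0.233) = 2.6^4.292
ln(A₂/A₁) = ln 2.6 / 0.233 = 0.9555 / 0.233 = 4.1009
A₂/A₁ = e^4.1009 ≈ 60.4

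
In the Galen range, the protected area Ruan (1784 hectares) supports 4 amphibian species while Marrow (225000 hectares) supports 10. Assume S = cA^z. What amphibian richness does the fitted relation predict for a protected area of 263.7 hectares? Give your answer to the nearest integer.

z = ln(10/4) / ln(225000/1784) = 0.9163 / 4.8372 = 0.1894
c = 4 / 1784^0.1894 = 4 / 4.129 = 0.9687
S₃ = 0.9687 × 263.7^0.1894 = 0.9687 × 2.875 ≈ 2.785

3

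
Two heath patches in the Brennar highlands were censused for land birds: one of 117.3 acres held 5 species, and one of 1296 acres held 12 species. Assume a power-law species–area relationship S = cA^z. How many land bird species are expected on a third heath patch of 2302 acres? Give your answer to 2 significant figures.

z = ln(12/5) / ln(1296/117.3) = 0.8755 / 2.4023 = 0.3644
c = 5 / 117.3^0.3644 = 5 / 5.677 = 0.8808
S₃ = 0.8808 × 2302^0.3644 = 0.8808 × 16.8 ≈ 14.79

15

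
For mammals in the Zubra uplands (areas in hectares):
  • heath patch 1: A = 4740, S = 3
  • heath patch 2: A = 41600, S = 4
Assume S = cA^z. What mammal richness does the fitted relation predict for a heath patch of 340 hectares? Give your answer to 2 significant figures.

2.1

z = ln(4/3) / ln(41600/4740) = 0.2877 / 2.1721 = 0.1324
c = 3 / 4740^0.1324 = 3 / 3.068 = 0.9779
S₃ = 0.9779 × 340^0.1324 = 0.9779 × 2.164 ≈ 2.116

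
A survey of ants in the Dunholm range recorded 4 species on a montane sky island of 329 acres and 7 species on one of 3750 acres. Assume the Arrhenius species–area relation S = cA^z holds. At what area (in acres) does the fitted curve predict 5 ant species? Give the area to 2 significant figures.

870 acres

z = ln(7/4) / ln(3750/329) = 0.5596 / 2.4335 = 0.2300
c = 4 / 329^0.2300 = 4 / 3.792 = 1.055
A = (5/1.055)^(1/0.2300) ⇒ ln A = ln(4.74)/0.2300 = 6.7664
A = e^6.7664 ≈ 868.2 acres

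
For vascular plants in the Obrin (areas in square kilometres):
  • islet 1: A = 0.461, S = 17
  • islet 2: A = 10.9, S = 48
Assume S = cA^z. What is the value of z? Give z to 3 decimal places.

Taking logs: ln S = ln c + z ln A, so z = (ln S₂ − ln S₁)/(ln A₂ − ln A₁).
z = ln(48/17) / ln(10.9/0.461) = ln(2.824) / ln(23.64) = 1.0380 / 3.1631 = 0.3282

0.328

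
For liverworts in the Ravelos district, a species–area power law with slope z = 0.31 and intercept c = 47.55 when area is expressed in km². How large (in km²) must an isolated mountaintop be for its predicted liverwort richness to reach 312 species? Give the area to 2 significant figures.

430 km²

312 = 47.55 × A^0.31  ⇒  A^0.31 = 312/47.55 = 6.562
ln A = ln(6.562) / 0.31 = 1.8812 / 0.31 = 6.0685
A = e^6.0685 ≈ 432 km²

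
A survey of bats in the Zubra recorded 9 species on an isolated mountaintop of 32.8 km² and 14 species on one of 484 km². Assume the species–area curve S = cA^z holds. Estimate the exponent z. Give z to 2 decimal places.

Taking logs: ln S = ln c + z ln A, so z = (ln S₂ − ln S₁)/(ln A₂ − ln A₁).
z = ln(14/9) / ln(484/32.8) = ln(1.556) / ln(14.76) = 0.4418 / 2.6917 = 0.1641

0.16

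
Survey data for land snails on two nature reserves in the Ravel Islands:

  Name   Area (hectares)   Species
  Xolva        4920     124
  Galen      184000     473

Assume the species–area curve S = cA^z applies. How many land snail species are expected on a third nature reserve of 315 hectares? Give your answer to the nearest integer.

45

z = ln(473/124) / ln(184000/4920) = 1.3388 / 3.6216 = 0.3697
c = 124 / 4920^0.3697 = 124 / 23.16 = 5.353
S₃ = 5.353 × 315^0.3697 = 5.353 × 8.386 ≈ 44.89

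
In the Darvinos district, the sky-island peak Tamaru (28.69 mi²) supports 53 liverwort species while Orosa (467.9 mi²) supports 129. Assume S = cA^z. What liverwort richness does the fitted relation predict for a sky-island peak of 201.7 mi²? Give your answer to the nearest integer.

99

z = ln(129/53) / ln(467.9/28.69) = 0.8895 / 2.7917 = 0.3186
c = 53 / 28.69^0.3186 = 53 / 2.914 = 18.19
S₃ = 18.19 × 201.7^0.3186 = 18.19 × 5.424 ≈ 98.66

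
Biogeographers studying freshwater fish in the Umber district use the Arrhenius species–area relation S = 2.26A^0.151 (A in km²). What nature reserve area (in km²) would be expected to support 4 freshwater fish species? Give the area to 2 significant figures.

4 = 2.26 × A^0.151  ⇒  A^0.151 = 4/2.26 = 1.77
ln A = ln(1.77) / 0.151 = 0.5709 / 0.151 = 3.7810
A = e^3.7810 ≈ 43.86 km²

44 km²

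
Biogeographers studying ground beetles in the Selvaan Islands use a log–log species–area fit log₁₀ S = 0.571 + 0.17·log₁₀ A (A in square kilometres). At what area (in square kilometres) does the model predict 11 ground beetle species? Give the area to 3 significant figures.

585 square kilometres

11 = 3.724 × A^0.17  ⇒  A^0.17 = 11/3.724 = 2.954
ln A = ln(2.954) / 0.17 = 1.0831 / 0.17 = 6.3713
A = e^6.3713 ≈ 584.8 square kilometres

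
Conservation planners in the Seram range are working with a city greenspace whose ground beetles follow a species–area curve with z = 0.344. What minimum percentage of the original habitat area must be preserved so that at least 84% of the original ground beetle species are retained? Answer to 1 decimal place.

60.2%

Need (A_new/A_old)^0.344 = 0.84, so A_new/A_old = 0.84^(1/0.344) = 0.84^2.907
ln(A_new/A_old) = ln 0.84 / 0.344 = -0.1744 / 0.344 = -0.5068
A_new/A_old = e^-0.5068 ≈ 0.6024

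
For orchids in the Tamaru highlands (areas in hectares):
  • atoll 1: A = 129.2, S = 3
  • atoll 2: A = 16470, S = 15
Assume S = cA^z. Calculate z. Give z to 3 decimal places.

0.332

Taking logs: ln S = ln c + z ln A, so z = (ln S₂ − ln S₁)/(ln A₂ − ln A₁).
z = ln(15/3) / ln(16470/129.2) = ln(5) / ln(127.5) = 1.6094 / 4.8479 = 0.3320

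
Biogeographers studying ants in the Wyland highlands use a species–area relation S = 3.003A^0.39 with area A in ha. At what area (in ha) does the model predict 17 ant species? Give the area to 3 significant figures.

17 = 3.003 × A^0.39  ⇒  A^0.39 = 17/3.003 = 5.661
ln A = ln(5.661) / 0.39 = 1.7336 / 0.39 = 4.4451
A = e^4.4451 ≈ 85.21 ha

85.2 ha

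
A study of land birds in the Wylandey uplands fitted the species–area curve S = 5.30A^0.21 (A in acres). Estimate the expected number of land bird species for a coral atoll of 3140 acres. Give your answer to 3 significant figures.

28.7

S = 5.3 × 3140^0.21 = 5.3 × 5.424 ≈ 28.75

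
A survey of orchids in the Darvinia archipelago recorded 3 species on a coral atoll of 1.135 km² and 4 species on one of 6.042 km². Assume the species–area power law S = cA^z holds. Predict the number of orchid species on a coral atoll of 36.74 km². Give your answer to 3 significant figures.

z = ln(4/3) / ln(6.042/1.135) = 0.2877 / 1.6721 = 0.1720
c = 3 / 1.135^0.1720 = 3 / 1.022 = 2.935
S₃ = 2.935 × 36.74^0.1720 = 2.935 × 1.859 ≈ 5.457

5.46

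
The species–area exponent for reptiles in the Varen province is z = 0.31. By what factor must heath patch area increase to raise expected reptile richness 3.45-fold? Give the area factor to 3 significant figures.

(A₂/A₁)^0.31 = 3.45, so A₂/A₁ = 3.45^(1/0.31) = 3.45^3.226
ln(A₂/A₁) = ln 3.45 / 0.31 = 1.2384 / 0.31 = 3.9948
A₂/A₁ = e^3.9948 ≈ 54.31

54.3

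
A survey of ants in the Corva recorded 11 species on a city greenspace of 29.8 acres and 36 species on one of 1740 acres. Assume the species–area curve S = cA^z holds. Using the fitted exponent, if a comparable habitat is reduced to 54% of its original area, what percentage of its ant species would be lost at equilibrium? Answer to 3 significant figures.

z = ln(36/11) / ln(1740/29.8) = 1.1856 / 4.0671 = 0.2915
S_new/S_old = (A_new/A_old)^z = 0.54^0.2915 = exp(0.2915 × -0.6162) = 0.8356
Fraction lost = 1 − 0.8356 = 0.1644

16.4%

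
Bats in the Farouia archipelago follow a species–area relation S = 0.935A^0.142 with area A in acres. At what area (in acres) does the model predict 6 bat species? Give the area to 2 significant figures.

480000 acres

6 = 0.935 × A^0.142  ⇒  A^0.142 = 6/0.935 = 6.417
ln A = ln(6.417) / 0.142 = 1.8590 / 0.142 = 13.0913
A = e^13.0913 ≈ 484719 acres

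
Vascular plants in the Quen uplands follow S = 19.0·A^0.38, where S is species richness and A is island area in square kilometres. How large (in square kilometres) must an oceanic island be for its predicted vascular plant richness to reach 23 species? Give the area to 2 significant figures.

1.7 square kilometres

23 = 19 × A^0.38  ⇒  A^0.38 = 23/19 = 1.211
ln A = ln(1.211) / 0.38 = 0.1911 / 0.38 = 0.5028
A = e^0.5028 ≈ 1.653 square kilometres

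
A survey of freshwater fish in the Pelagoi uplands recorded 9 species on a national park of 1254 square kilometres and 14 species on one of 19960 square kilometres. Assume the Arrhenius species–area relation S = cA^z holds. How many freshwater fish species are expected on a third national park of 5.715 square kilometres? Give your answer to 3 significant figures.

3.81

z = ln(14/9) / ln(19960/1254) = 0.4418 / 2.7674 = 0.1597
c = 9 / 1254^0.1597 = 9 / 3.124 = 2.881
S₃ = 2.881 × 5.715^0.1597 = 2.881 × 1.321 ≈ 3.806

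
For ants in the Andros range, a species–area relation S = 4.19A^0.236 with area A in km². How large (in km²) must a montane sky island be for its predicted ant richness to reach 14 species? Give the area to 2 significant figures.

14 = 4.19 × A^0.236  ⇒  A^0.236 = 14/4.19 = 3.341
ln A = ln(3.341) / 0.236 = 1.2064 / 0.236 = 5.1117
A = e^5.1117 ≈ 165.9 km²

170 km²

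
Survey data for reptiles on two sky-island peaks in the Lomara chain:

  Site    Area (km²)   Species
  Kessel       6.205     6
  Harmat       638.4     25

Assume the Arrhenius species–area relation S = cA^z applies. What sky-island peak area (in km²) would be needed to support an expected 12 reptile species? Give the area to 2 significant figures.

59 km²

z = ln(25/6) / ln(638.4/6.205) = 1.4271 / 4.6336 = 0.3080
c = 6 / 6.205^0.3080 = 6 / 1.755 = 3.42
A = (12/3.42)^(1/0.3080) ⇒ ln A = ln(3.509)/0.3080 = 4.0759
A = e^4.0759 ≈ 58.9 km²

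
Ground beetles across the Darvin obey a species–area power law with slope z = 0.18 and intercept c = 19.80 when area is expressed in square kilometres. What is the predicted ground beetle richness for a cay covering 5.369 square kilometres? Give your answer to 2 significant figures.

27

S = 19.8 × 5.369^0.18
ln S = ln 19.8 + 0.18 × ln 5.369 = 2.9857 + 0.18 × 1.6806 = 3.2882
S = e^3.2882 ≈ 26.79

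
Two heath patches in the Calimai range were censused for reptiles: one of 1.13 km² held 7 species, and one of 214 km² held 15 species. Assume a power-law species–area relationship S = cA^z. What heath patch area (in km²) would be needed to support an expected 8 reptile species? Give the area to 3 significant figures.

2.83 km²

z = ln(15/7) / ln(214/1.13) = 0.7621 / 5.2438 = 0.1453
c = 7 / 1.13^0.1453 = 7 / 1.018 = 6.877
A = (8/6.877)^(1/0.1453) ⇒ ln A = ln(1.163)/0.1453 = 1.0410
A = e^1.0410 ≈ 2.832 km²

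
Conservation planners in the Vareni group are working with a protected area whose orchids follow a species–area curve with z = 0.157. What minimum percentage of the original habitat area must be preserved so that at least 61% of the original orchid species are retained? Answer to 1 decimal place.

4.3%

Need (A_new/A_old)^0.157 = 0.61, so A_new/A_old = 0.61^(1/0.157) = 0.61^6.369
ln(A_new/A_old) = ln 0.61 / 0.157 = -0.4943 / 0.157 = -3.1484
A_new/A_old = e^-3.1484 ≈ 0.04292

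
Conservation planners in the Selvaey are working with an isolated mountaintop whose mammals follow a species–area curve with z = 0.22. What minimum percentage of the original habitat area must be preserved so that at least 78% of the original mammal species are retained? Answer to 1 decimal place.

Need (A_new/A_old)^0.22 = 0.78, so A_new/A_old = 0.78^(1/0.22) = 0.78^4.545
ln(A_new/A_old) = ln 0.78 / 0.22 = -0.2485 / 0.22 = -1.1294
A_new/A_old = e^-1.1294 ≈ 0.3232

32.3%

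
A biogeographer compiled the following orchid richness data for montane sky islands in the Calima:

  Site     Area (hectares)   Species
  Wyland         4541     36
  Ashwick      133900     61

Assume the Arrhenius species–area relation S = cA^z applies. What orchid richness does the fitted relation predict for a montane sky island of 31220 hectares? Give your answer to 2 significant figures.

49

z = ln(61/36) / ln(133900/4541) = 0.5274 / 3.3839 = 0.1558
c = 36 / 4541^0.1558 = 36 / 3.715 = 9.691
S₃ = 9.691 × 31220^0.1558 = 9.691 × 5.017 ≈ 48.62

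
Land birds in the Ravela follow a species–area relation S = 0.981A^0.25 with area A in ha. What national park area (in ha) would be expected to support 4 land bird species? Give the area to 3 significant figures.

4 = 0.981 × A^0.25  ⇒  A^0.25 = 4/0.981 = 4.077
ln A = ln(4.077) / 0.25 = 1.4055 / 0.25 = 5.6219
A = e^5.6219 ≈ 276.4 ha

276 ha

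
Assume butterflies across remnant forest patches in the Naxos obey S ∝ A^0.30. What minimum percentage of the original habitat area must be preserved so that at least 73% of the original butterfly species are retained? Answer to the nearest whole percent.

35%

Need (A_new/A_old)^0.3 = 0.73, so A_new/A_old = 0.73^(1/0.3) = 0.73^3.333
ln(A_new/A_old) = ln 0.73 / 0.3 = -0.3147 / 0.3 = -1.0490
A_new/A_old = e^-1.0490 ≈ 0.3503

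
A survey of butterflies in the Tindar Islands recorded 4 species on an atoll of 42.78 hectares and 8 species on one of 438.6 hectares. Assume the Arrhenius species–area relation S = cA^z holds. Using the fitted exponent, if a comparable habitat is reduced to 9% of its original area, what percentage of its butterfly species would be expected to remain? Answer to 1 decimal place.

48.8%

z = ln(8/4) / ln(438.6/42.78) = 0.6931 / 2.3275 = 0.2978
S_new/S_old = (A_new/A_old)^z = 0.09^0.2978 = exp(0.2978 × -2.4079) = 0.4882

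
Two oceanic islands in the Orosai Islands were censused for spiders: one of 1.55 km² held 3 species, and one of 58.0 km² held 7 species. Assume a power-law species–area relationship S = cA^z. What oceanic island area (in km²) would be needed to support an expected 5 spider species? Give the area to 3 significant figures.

z = ln(7/3) / ln(58/1.55) = 0.8473 / 3.6222 = 0.2339
c = 3 / 1.55^0.2339 = 3 / 1.108 = 2.708
A = (5/2.708)^(1/0.2339) ⇒ ln A = ln(1.847)/0.2339 = 2.6220
A = e^2.6220 ≈ 13.76 km²

13.8 km²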